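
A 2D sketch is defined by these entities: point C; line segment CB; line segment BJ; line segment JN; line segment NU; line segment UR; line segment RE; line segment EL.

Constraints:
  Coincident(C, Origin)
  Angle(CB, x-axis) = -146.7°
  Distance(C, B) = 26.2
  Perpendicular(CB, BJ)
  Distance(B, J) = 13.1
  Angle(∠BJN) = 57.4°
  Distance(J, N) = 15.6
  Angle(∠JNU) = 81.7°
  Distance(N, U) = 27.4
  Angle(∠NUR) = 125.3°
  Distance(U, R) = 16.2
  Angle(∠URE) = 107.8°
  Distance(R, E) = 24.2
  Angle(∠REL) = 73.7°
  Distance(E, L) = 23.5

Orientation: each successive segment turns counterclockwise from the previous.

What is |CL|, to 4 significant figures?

29.77

∠URE = 107.8° gives RE at -68.90° from the x-axis; with |RE| = 24.2, E = (-38.60, -36.38). ∠REL = 73.7° gives EL at 37.40° from the x-axis; with |EL| = 23.5, L = (-19.93, -22.11). Then |CL| = |L − C| = 29.77.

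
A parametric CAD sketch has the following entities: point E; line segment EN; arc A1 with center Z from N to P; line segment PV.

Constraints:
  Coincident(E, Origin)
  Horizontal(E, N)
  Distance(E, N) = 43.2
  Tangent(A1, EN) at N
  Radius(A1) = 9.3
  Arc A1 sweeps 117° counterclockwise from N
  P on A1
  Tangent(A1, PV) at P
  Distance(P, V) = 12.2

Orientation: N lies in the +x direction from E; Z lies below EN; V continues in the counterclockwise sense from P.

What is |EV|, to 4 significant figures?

47.24

On A1, N sits at bearing 90° from Z; a 117° counterclockwise sweep puts P at bearing 207°, so P = Z + 9.3·(cos 207°, sin 207°) = (34.91, -13.52). Since A1 is tangent to PV there, ZP ⟂ PV, so PV runs along (−sin 207°, cos 207°); with |PV| = 12.2, V = (40.45, -24.39). Then |EV| = |V − E| = 47.24.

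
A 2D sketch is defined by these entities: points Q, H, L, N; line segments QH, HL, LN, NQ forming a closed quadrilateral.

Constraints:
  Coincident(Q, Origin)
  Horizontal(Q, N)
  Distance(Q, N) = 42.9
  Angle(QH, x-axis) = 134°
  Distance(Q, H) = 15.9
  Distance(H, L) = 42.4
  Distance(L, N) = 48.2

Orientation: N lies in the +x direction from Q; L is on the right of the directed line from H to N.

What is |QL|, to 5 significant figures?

28.520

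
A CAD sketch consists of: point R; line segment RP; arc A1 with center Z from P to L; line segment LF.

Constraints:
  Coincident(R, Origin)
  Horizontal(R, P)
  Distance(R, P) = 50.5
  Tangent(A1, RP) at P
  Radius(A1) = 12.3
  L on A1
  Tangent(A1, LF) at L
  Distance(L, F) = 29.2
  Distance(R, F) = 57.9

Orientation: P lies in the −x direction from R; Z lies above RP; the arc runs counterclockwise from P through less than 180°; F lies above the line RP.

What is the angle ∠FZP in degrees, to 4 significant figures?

160.2°

Checks: |ZL| = 12.30 ✓; ∠(ZL, LF) = 90.00° ✓; |LF| = 29.20 ✓; |RF| = 57.90 ✓.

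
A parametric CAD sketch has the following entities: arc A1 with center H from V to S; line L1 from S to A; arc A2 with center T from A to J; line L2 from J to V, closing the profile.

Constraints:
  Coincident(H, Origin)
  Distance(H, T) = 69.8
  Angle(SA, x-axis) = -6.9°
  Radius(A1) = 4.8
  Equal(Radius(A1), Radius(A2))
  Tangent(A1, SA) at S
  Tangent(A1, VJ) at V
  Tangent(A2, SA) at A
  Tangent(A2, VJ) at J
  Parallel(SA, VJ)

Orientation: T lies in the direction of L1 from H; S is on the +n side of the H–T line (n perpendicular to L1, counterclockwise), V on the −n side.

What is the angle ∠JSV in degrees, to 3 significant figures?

82.2°

The slot axis is L1's direction at -6.9°, so u = (cos -6.9°, sin -6.9°) = (0.993, -0.120) and n = (−sin -6.9°, cos -6.9°) = (0.120, 0.993). H is at the origin and T lies 69.8 along u from H, so T = 69.8·u = (69.3, -8.39). Tangency of A1 to both parallel lines with radius 4.8 puts S and V at H ± 4.8·n: S = (0.577, 4.77), V = (-0.577, -4.77). Equal radii place A and J the same way about T: A = T + 4.8·n = (69.9, -3.62), J = T − 4.8·n = (68.7, -13.2). Then cos ∠JSV = SJ·SV / (|SJ||SV|), giving 82.2°.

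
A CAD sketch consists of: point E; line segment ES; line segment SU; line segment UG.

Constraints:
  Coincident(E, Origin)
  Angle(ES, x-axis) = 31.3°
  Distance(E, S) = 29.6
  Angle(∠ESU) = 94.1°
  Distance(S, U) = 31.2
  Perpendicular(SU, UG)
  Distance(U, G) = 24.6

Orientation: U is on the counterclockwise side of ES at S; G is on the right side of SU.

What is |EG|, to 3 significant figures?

63.6

E is at the origin; ES runs at 31.3° with length 29.6, so S = 29.6·(cos 31.3°, sin 31.3°) = (25.3, 15.4). ∠ESU = 94.1°, so SU runs at 31.3° + (180° − 94.1°) = 117° from the x-axis; with |SU| = 31.2, U = S + 31.2·(cos 117°, sin 117°) = (11.0, 43.1). SU is perpendicular to UG; with |UG| = 24.6 on the right of SU, G = U + 24.6·(0.889, 0.457) = (32.9, 54.4). Then |EG| = |G − E| = 63.6.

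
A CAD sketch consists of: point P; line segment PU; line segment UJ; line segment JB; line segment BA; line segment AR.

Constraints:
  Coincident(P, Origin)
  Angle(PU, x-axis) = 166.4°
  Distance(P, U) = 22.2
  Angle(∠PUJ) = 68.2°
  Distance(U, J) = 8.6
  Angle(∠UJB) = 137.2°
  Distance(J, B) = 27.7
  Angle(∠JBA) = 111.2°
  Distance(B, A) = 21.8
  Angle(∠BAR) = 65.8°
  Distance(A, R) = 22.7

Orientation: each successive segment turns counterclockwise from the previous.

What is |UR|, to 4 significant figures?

23.37

P is at the origin; PU runs at 166.4° with length 22.2, so U = (-21.58, 5.220). ∠PUJ = 68.2° gives UJ at -81.80° from the x-axis; with |UJ| = 8.6, J = (-20.35, -3.292). ∠UJB = 137.2° gives JB at -39.00° from the x-axis; with |JB| = 27.7, B = (1.176, -20.72). ∠JBA = 111.2° gives BA at 29.80° from the x-axis; with |BA| = 21.8, A = (20.09, -9.890). ∠BAR = 65.8° gives AR at 144.0° from the x-axis; with |AR| = 22.7, R = (1.729, 3.453). Then |UR| = |R − U| = 23.37.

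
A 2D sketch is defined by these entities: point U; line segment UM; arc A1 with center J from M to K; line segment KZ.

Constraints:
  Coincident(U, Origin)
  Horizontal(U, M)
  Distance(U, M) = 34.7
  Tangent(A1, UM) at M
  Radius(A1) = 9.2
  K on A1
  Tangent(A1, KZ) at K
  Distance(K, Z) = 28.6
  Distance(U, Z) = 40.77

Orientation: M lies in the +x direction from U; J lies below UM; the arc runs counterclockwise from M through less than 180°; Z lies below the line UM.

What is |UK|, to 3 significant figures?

26.7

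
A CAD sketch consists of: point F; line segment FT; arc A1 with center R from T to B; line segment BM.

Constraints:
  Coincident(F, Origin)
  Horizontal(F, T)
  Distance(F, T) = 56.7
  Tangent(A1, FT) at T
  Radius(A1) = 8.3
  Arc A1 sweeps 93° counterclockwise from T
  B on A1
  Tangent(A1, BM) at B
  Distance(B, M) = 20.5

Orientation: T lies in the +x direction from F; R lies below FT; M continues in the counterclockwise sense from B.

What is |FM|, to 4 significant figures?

57.46

F is at the origin; F and T share the same y with |FT| = 56.7 and T on the +x side, so T = (56.70, 0.000). A1 meets FT tangentially, so RT is at right angles to FT, so R = T + (0, -8.3) = (56.70, -8.300). On A1, T sits at bearing 90° from R; a 93° counterclockwise sweep puts B at bearing 183°, so B = R + 8.3·(cos 183°, sin 183°) = (48.41, -8.734). Since A1 is tangent to BM there, RB ⟂ BM, so BM runs along (−sin 183°, cos 183°); with |BM| = 20.5, M = (49.48, -29.21). Then |FM| = |M − F| = 57.46.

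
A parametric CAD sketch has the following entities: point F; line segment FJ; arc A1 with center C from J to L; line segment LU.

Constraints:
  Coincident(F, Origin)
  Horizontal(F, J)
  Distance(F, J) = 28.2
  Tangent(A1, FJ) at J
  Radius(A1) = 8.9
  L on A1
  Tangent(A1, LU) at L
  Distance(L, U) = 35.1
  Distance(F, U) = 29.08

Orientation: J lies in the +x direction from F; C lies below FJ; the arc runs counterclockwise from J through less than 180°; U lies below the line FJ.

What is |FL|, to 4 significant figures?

21.79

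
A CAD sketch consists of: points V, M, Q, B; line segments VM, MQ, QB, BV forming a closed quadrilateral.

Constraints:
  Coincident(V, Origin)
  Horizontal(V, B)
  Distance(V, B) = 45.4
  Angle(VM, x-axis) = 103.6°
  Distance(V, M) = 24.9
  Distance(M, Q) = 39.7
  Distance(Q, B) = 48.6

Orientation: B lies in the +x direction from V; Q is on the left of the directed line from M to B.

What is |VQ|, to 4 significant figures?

53.13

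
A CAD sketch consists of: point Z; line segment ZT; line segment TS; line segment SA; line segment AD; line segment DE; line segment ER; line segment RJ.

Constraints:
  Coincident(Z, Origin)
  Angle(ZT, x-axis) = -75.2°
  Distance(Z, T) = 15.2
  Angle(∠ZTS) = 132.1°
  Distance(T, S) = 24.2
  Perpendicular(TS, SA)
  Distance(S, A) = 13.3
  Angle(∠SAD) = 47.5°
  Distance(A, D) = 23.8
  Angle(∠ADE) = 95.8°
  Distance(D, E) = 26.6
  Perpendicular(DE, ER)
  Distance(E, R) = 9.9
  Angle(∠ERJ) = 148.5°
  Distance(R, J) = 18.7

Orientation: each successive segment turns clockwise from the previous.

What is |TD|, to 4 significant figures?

7.210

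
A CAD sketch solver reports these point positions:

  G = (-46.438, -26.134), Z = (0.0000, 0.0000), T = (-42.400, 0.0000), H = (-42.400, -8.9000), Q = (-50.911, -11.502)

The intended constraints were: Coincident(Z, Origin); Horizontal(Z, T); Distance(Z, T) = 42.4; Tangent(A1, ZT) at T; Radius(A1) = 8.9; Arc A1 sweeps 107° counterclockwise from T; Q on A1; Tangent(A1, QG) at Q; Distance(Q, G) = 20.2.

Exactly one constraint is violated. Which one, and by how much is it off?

Distance(Q, G) = 20.2 — off by 4.90.

Z = (0.00, 0.00) ✓; Z.y = 0.00, T.y = 0.00 ✓; |ZT| = 42.40 ✓; ∠(HT, TZ) = 90.00° ✓; |HT| = 8.900 ✓; bearing(H→Q) − bearing(H→T) = 107.0° ✓; |HQ| = 8.900 ✓; ∠(HQ, QG) = 90.00° ✓; |QG| = 15.30 ✗.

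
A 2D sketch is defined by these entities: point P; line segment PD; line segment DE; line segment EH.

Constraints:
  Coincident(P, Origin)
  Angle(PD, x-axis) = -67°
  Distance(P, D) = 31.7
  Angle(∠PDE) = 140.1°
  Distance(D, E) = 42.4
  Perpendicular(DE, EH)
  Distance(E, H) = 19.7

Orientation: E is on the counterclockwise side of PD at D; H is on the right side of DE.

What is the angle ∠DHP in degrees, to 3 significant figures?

6.04°

P is at the origin; PD runs at -67.0° with length 31.7, so D = 31.7·(cos -67.0°, sin -67.0°) = (12.4, -29.2). ∠PDE = 140.1°, so DE runs at -67.0° + (180° − 140.1°) = -27.1° from the x-axis; with |DE| = 42.4, E = D + 42.4·(cos -27.1°, sin -27.1°) = (50.1, -48.5). The perpendicularity gives EH at right angles to DE; with |EH| = 19.7 on the right of DE, H = E + 19.7·(-0.456, -0.890) = (41.2, -66.0). Then cos ∠DHP = HD·HP / (|HD||HP|), giving 6.04°.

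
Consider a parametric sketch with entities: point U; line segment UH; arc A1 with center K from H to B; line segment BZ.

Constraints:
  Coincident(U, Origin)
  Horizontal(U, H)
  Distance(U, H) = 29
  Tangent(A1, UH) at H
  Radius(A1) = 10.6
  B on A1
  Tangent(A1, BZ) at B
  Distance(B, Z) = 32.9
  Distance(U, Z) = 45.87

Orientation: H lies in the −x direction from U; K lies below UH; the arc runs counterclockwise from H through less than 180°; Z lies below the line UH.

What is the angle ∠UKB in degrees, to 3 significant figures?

161°

U is at the origin; U and H share the same y with |UH| = 29.0 and H on the −x side, so H = (-29.0, 0.00). The tangent condition forces KH to be normal to UH, so K = H + (0, -10.6) = (-29.0, -10.6). Since KB ⟂ BZ (tangency), |KZ| = √(10.6² + 32.9²) = 34.6 regardless of where B sits on A1. So Z lies on both circle(U, 45.87) and circle(K, 34.6); the below-UH intersection is Z = (-16.5, -42.8). B is the foot of the tangent from Z: B = (-37.2, -17.3).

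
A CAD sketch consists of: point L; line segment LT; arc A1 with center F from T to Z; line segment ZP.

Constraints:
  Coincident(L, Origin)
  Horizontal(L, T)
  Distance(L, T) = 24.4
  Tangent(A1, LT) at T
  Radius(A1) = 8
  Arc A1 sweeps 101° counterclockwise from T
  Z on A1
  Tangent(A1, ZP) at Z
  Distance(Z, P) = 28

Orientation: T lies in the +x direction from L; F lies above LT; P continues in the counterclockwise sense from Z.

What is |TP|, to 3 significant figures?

37.1

L is at the origin; LT is horizontal with |LT| = 24.4 and T on the +x side, so T = (24.4, 0.00). Since A1 is tangent to LT there, FT ⟂ LT, so F = T + (0, 8) = (24.4, 8.00). On A1, T sits at bearing -90° from F; a 101° counterclockwise sweep puts Z at bearing 11°, so Z = F + 8.0·(cos 11°, sin 11°) = (32.3, 9.53). Since A1 is tangent to ZP there, FZ ⟂ ZP, so ZP runs along (−sin 11°, cos 11°); with |ZP| = 28.0, P = (26.9, 37.0). Then |TP| = |P − T| = 37.1.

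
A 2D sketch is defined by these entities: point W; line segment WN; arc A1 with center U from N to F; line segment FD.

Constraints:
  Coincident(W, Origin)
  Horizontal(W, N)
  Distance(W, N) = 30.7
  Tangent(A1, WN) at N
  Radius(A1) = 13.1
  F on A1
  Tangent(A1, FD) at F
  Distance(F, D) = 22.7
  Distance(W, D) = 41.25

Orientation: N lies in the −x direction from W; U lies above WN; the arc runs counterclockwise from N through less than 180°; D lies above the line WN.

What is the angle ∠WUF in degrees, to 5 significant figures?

26.731°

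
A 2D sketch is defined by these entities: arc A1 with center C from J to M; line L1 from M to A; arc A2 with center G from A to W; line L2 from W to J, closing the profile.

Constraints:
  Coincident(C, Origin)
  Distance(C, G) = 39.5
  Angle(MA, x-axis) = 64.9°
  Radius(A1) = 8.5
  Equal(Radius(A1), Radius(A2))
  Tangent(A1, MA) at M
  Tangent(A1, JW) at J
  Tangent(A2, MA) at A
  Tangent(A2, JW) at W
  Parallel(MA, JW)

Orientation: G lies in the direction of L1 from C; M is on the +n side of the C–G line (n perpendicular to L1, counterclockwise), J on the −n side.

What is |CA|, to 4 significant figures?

40.40

The slot axis is L1's direction at 64.9°, so u = (cos 64.9°, sin 64.9°) = (0.4242, 0.9056) and n = (−sin 64.9°, cos 64.9°) = (-0.9056, 0.4242). C is at the origin and G lies 39.5 along u from C, so G = 39.5·u = (16.76, 35.77). Tangency of A1 to both parallel lines with radius 8.5 puts M and J at C ± 8.5·n: M = (-7.697, 3.606), J = (7.697, -3.606). Equal radii place A and W the same way about G: A = G + 8.5·n = (9.059, 39.38), W = G − 8.5·n = (24.45, 32.16). Then |CA| = |A − C| = 40.40.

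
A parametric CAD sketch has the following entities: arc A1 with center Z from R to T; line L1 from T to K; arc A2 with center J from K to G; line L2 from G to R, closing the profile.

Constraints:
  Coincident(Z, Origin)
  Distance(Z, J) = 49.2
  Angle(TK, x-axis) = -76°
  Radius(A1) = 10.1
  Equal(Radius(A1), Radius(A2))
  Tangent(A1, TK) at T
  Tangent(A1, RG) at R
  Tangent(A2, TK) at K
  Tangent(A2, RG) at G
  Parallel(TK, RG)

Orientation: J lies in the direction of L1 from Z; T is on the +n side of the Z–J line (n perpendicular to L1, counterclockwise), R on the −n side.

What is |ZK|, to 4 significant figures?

50.23

The slot axis is L1's direction at -76.0°, so u = (cos -76.0°, sin -76.0°) = (0.2419, -0.9703) and n = (−sin -76.0°, cos -76.0°) = (0.9703, 0.2419). Z is at the origin and J lies 49.2 along u from Z, so J = 49.2·u = (11.90, -47.74). Tangency of A1 to both parallel lines with radius 10.1 puts T and R at Z ± 10.1·n: T = (9.800, 2.443), R = (-9.800, -2.443). Equal radii place K and G the same way about J: K = J + 10.1·n = (21.70, -45.30), G = J − 10.1·n = (2.103, -50.18). Then |ZK| = |K − Z| = 50.23.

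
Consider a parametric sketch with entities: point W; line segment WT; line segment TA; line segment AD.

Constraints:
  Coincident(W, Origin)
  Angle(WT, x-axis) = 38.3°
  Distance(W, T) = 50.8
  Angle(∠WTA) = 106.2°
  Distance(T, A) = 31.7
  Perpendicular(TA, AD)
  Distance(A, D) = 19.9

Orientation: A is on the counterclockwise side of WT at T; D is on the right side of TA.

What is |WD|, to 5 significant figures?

82.593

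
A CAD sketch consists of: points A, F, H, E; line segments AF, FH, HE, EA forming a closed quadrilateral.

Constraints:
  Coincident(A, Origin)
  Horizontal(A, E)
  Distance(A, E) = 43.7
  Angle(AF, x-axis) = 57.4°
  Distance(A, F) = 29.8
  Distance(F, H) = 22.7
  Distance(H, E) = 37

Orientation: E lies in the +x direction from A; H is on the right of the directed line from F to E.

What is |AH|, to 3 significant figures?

8.18

Checks: A.y = 0.00, E.y = 0.00 ✓; |FH| = 22.70 ✓; |HE| = 37.00 ✓.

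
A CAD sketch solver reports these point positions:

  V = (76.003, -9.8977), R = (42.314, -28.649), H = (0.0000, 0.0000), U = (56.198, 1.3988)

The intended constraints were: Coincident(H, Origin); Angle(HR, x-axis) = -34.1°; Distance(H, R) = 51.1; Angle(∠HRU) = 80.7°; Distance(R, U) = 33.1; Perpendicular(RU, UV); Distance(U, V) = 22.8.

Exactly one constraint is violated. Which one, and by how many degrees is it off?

Perpendicular(RU, UV) — off by 4.90°.

H = (0.00, 0.00) ✓; HR at -34.10° ✓; |HR| = 51.10 ✓; ∠HRU = 80.70° ✓; |RU| = 33.10 ✓; ∠(RU, UV) = 94.90° ✗; |UV| = 22.80 ✓.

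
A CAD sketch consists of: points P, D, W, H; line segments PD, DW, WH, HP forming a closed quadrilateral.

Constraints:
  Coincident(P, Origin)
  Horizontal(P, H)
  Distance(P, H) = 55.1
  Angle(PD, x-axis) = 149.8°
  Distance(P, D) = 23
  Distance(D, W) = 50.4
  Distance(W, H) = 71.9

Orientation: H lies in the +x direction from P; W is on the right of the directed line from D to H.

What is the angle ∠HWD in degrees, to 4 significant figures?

74.36°

Checks: |DW| = 50.40 ✓; |WH| = 71.90 ✓.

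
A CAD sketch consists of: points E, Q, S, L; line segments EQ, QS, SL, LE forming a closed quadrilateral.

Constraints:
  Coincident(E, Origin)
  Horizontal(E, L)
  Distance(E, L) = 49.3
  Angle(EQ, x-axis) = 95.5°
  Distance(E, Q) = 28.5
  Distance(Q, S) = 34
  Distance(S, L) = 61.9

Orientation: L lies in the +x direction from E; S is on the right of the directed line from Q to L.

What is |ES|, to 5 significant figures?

13.149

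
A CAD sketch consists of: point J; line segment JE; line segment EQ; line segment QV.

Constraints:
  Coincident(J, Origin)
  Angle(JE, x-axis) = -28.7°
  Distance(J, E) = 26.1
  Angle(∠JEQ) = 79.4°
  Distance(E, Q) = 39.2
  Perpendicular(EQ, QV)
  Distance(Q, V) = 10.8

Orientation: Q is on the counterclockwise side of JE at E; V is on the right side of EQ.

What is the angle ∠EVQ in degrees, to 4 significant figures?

74.60°

∠JEQ = 79.4°, so EQ runs at -28.7° + (180° − 79.4°) = 71.90° from the x-axis; with |EQ| = 39.2, Q = E + 39.2·(cos 71.90°, sin 71.90°) = (35.07, 24.73). EQ is perpendicular to QV; with |QV| = 10.8 on the right of EQ, V = Q + 10.8·(0.9505, -0.3107) = (45.34, 21.37). Then cos ∠EVQ = VE·VQ / (|VE||VQ|), giving 74.60°.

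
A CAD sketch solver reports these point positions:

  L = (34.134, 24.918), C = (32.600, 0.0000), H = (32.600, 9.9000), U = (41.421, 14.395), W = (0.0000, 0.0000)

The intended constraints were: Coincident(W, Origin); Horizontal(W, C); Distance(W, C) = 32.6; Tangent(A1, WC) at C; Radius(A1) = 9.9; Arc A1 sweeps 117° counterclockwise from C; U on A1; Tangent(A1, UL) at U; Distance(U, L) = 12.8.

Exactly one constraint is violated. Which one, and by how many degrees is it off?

Tangent(A1, UL) at U — off by 7.70°.

W = (0.00, 0.00) ✓; W.y = 0.00, C.y = 0.00 ✓; |WC| = 32.60 ✓; ∠(HC, CW) = 90.00° ✓; |HC| = 9.900 ✓; bearing(H→U) − bearing(H→C) = 117.0° ✓; |HU| = 9.900 ✓; ∠(HU, UL) = 82.30° ✗; |UL| = 12.80 ✓.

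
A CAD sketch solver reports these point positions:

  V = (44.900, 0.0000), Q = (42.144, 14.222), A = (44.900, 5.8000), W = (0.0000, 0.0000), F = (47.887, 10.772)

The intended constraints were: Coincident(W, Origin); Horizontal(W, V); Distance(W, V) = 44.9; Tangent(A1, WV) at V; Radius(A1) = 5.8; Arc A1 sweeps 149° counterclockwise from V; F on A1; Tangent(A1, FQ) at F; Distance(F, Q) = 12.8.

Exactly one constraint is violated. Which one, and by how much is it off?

Distance(F, Q) = 12.8 — off by 6.10.

W = (0.00, 0.00) ✓; W.y = 0.00, V.y = 0.00 ✓; |WV| = 44.90 ✓; ∠(AV, VW) = 90.00° ✓; |AV| = 5.800 ✓; bearing(A→F) − bearing(A→V) = 149.0° ✓; |AF| = 5.800 ✓; ∠(AF, FQ) = 90.00° ✓; |FQ| = 6.700 ✗.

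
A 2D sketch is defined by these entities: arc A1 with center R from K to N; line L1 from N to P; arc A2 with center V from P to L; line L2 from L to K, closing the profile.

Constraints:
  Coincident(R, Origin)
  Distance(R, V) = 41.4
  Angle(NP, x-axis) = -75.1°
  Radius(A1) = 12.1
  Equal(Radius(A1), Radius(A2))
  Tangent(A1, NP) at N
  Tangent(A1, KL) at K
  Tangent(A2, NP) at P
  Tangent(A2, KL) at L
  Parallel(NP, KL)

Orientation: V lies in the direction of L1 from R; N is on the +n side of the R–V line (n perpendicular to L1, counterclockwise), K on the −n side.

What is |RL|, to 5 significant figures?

43.132

Tangency of A1 to both parallel lines with radius 12.1 puts N and K at R ± 12.1·n: N = (11.693, 3.1113), K = (-11.693, -3.1113). Equal radii place P and L the same way about V: P = V + 12.1·n = (22.338, -36.897), L = V − 12.1·n = (-1.0479, -43.119). Then |RL| = |L − R| = 43.132.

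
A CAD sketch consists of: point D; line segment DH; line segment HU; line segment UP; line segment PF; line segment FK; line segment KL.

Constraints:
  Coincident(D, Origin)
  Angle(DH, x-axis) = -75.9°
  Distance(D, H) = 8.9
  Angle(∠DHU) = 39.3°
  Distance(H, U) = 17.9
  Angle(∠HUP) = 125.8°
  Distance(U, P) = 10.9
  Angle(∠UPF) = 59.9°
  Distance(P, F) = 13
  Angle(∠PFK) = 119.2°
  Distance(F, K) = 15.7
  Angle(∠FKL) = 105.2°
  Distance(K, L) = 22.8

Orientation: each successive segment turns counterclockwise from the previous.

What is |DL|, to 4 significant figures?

27.77

D is at the origin; DH runs at -75.9° with length 8.9, so H = (2.168, -8.632). ∠DHU = 39.3° gives HU at 64.80° from the x-axis; with |HU| = 17.9, U = (9.790, 7.565). ∠HUP = 125.8° gives UP at 119.0° from the x-axis; with |UP| = 10.9, P = (4.505, 17.10). ∠UPF = 59.9° gives PF at -120.9° from the x-axis; with |PF| = 13.0, F = (-2.171, 5.943). ∠PFK = 119.2° gives FK at -60.10° from the x-axis; with |FK| = 15.7, K = (5.655, -7.667). ∠FKL = 105.2° gives KL at 14.70° from the x-axis; with |KL| = 22.8, L = (27.71, -1.882). Then |DL| = |L − D| = 27.77.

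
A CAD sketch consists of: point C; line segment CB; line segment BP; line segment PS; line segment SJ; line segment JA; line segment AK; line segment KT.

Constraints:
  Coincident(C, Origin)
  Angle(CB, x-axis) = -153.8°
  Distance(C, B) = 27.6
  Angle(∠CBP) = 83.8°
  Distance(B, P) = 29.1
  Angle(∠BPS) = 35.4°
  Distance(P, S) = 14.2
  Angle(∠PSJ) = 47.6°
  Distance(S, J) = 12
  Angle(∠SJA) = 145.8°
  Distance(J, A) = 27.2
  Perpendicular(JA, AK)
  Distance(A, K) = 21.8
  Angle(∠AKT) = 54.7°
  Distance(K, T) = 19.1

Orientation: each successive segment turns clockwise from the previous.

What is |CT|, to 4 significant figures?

45.63

C is at the origin; CB runs at -153.8° with length 27.6, so B = (-24.76, -12.19). ∠CBP = 83.8° gives BP at 110.0° from the x-axis; with |BP| = 29.1, P = (-34.72, 15.16). ∠BPS = 35.4° gives PS at -34.60° from the x-axis; with |PS| = 14.2, S = (-23.03, 7.096). ∠PSJ = 47.6° gives SJ at -167.0° from the x-axis; with |SJ| = 12.0, J = (-34.72, 4.397). ∠SJA = 145.8° gives JA at 158.8° from the x-axis; with |JA| = 27.2, A = (-60.08, 14.23). The perpendicularity gives AK at right angles to JA, so AK runs at 68.80°; with |AK| = 21.8, K = (-52.20, 34.56). ∠AKT = 54.7° gives KT at -56.50° from the x-axis; with |KT| = 19.1, T = (-41.65, 18.63). Then |CT| = |T − C| = 45.63.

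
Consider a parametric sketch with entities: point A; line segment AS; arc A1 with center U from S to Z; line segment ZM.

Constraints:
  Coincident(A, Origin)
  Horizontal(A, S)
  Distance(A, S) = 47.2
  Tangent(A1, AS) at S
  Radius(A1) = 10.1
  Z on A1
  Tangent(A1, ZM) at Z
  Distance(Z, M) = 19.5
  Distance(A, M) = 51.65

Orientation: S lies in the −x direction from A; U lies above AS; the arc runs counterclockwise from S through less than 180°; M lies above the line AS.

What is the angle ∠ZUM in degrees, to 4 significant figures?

62.62°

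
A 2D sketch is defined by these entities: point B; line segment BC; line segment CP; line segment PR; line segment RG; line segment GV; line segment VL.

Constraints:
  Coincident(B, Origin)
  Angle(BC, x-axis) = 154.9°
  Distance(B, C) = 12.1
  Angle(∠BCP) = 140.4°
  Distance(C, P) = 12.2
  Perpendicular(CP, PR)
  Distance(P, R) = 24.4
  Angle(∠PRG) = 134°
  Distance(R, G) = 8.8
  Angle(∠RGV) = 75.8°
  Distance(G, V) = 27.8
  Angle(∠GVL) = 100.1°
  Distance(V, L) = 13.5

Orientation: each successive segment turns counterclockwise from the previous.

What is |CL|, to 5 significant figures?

3.3115

B is at the origin; BC runs at 154.9° with length 12.1, so C = (-10.957, 5.1328). ∠BCP = 140.4° gives CP at -165.50° from the x-axis; with |CP| = 12.2, P = (-22.769, 2.0782). CP ⟂ PR, so PR runs at -75.500°; with |PR| = 24.4, R = (-16.660, -21.545). ∠PRG = 134.0° gives RG at -29.500° from the x-axis; with |RG| = 8.8, G = (-9.0004, -25.878). ∠RGV = 75.8° gives GV at 74.700° from the x-axis; with |GV| = 27.8, V = (-1.6647, 0.93674). ∠GVL = 100.1° gives VL at 154.60° from the x-axis; with |VL| = 13.5, L = (-13.860, 6.7274). Then |CL| = |L − C| = 3.3115.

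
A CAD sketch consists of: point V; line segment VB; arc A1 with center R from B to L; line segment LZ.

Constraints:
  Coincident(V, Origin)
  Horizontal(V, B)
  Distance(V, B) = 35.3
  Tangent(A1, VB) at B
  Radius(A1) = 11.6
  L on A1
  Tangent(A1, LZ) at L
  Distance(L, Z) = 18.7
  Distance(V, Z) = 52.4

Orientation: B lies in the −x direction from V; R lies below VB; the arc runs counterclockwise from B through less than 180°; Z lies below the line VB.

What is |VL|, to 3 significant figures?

48.8

Checks: |RL| = 11.60 ✓; ∠(RL, LZ) = 90.00° ✓; |LZ| = 18.70 ✓; |VZ| = 52.40 ✓.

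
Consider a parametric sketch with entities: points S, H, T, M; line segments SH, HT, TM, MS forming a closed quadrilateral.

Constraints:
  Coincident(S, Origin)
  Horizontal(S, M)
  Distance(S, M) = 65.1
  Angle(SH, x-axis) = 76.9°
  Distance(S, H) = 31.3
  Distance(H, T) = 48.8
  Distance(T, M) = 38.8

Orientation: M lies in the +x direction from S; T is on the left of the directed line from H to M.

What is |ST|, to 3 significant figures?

66.9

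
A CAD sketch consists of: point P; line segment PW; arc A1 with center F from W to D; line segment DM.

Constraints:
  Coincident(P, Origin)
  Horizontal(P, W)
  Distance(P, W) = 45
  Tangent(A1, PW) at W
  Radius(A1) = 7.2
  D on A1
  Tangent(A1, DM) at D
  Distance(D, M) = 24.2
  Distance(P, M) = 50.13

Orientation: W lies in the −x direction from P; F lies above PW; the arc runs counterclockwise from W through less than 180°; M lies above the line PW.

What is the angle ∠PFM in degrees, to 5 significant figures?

84.982°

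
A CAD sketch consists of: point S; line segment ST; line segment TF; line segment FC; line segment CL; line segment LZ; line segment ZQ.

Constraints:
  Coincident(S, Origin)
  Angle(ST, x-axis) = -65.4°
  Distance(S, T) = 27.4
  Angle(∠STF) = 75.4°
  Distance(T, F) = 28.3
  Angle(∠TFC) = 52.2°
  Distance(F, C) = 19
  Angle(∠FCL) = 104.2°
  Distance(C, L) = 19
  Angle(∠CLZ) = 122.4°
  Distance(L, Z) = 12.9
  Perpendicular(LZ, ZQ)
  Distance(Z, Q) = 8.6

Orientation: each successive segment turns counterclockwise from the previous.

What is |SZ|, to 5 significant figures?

33.283

S is at the origin; ST runs at -65.4° with length 27.4, so T = (11.406, -24.913). ∠STF = 75.4° gives TF at 39.200° from the x-axis; with |TF| = 28.3, F = (33.337, -7.0266). ∠TFC = 52.2° gives FC at 167.00° from the x-axis; with |FC| = 19.0, C = (14.824, -2.7526). ∠FCL = 104.2° gives CL at -117.20° from the x-axis; with |CL| = 19.0, L = (6.1391, -19.651). ∠CLZ = 122.4° gives LZ at -59.600° from the x-axis; with |LZ| = 12.9, Z = (12.667, -30.778). Then |SZ| = |Z − S| = 33.283.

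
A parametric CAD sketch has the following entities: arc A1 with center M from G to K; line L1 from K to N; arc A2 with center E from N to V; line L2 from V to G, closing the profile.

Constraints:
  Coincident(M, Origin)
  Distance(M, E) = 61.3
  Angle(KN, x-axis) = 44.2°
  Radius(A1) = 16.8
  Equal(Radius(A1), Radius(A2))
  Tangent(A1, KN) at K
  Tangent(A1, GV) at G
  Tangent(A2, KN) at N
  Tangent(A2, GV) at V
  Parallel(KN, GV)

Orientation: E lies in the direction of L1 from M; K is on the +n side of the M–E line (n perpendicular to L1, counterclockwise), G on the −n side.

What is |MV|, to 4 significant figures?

63.56

The slot axis is L1's direction at 44.2°, so u = (cos 44.2°, sin 44.2°) = (0.7169, 0.6972) and n = (−sin 44.2°, cos 44.2°) = (-0.6972, 0.7169). M is at the origin and E lies 61.3 along u from M, so E = 61.3·u = (43.95, 42.74). Tangency of A1 to both parallel lines with radius 16.8 puts K and G at M ± 16.8·n: K = (-11.71, 12.04), G = (11.71, -12.04). Equal radii place N and V the same way about E: N = E + 16.8·n = (32.23, 54.78), V = E − 16.8·n = (55.66, 30.69). Then |MV| = |V − M| = 63.56.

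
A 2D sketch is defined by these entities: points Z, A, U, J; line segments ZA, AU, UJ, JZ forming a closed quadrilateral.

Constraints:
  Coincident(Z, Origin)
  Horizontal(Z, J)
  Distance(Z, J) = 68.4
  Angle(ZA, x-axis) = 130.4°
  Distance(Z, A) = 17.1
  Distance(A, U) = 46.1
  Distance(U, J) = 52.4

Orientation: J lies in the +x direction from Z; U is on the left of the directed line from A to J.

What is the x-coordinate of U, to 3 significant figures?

29.4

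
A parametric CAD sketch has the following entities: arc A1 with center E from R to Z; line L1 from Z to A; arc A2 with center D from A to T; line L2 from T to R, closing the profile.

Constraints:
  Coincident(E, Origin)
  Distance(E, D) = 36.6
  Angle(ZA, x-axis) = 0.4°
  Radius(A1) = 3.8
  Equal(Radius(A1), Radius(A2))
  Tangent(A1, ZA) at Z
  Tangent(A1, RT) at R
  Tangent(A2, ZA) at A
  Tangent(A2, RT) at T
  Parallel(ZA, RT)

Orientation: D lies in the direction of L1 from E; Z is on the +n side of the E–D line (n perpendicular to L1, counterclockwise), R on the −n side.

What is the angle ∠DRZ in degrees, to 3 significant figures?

84.1°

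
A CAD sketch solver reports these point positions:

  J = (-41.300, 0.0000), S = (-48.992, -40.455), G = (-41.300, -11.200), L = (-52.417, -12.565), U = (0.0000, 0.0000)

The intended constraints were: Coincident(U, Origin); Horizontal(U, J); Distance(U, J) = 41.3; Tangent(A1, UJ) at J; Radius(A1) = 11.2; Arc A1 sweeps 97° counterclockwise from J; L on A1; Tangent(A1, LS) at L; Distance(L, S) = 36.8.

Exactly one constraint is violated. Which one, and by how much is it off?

Distance(L, S) = 36.8 — off by 8.70.

U = (0.00, 0.00) ✓; U.y = 0.00, J.y = 0.00 ✓; |UJ| = 41.30 ✓; ∠(GJ, JU) = 90.00° ✓; |GJ| = 11.20 ✓; bearing(G→L) − bearing(G→J) = 97.00° ✓; |GL| = 11.20 ✓; ∠(GL, LS) = 90.00° ✓; |LS| = 28.10 ✗.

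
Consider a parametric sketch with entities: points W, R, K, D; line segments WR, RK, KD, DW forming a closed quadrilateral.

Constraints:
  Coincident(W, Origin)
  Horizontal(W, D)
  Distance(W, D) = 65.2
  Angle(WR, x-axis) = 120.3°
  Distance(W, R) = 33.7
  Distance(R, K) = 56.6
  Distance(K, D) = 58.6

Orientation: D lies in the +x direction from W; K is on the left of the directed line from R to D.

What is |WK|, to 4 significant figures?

61.65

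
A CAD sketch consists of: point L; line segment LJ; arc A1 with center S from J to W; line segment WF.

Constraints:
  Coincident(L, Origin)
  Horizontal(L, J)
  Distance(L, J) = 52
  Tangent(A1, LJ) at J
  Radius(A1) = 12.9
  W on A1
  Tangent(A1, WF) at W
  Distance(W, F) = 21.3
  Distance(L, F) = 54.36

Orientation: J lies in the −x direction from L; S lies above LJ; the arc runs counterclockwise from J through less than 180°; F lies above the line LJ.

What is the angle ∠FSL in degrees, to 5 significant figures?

78.423°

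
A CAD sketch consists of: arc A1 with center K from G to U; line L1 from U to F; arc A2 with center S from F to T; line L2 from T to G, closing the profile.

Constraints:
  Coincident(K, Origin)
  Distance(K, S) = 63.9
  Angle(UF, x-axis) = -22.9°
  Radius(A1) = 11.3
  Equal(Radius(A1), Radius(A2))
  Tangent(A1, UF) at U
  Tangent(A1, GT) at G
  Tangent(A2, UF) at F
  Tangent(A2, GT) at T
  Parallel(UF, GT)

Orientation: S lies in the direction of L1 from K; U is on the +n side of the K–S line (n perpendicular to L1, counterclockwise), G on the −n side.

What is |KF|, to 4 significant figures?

64.89

Tangency of A1 to both parallel lines with radius 11.3 puts U and G at K ± 11.3·n: U = (4.397, 10.41), G = (-4.397, -10.41). Equal radii place F and T the same way about S: F = S + 11.3·n = (63.26, -14.46), T = S − 11.3·n = (54.47, -35.27). Then |KF| = |F − K| = 64.89.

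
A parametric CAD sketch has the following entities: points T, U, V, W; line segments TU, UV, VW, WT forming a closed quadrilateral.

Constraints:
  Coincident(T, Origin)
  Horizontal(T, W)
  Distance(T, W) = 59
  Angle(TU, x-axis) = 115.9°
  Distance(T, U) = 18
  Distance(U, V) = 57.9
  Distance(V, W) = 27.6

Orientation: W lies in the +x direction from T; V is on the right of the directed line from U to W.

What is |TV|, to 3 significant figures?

42.7

T is at the origin; TW is horizontal with |TW| = 59.0 and W in +x, so W = (59.0, 0). TU runs at 115.9° with |TU| = 18.0, so U = (-7.86, 16.2). V is determined by |UV| = 57.9 and |VW| = 27.6 together: it lies at the intersection of circle(U, 57.9) and circle(W, 27.6). With |UW| = 68.8, the foot of the radical line on UW is 53.2 from U and the perpendicular offset is √(57.9² − 53.2²) = 22.8. Taking the right-of-UW solution: V = (38.5, -18.5).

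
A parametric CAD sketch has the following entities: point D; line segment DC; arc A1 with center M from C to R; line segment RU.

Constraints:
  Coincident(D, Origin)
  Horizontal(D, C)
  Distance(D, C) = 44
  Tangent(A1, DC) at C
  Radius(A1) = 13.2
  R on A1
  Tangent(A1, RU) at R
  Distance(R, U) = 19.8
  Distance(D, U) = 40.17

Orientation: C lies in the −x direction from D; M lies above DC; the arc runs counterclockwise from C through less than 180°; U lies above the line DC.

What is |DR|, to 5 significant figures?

32.797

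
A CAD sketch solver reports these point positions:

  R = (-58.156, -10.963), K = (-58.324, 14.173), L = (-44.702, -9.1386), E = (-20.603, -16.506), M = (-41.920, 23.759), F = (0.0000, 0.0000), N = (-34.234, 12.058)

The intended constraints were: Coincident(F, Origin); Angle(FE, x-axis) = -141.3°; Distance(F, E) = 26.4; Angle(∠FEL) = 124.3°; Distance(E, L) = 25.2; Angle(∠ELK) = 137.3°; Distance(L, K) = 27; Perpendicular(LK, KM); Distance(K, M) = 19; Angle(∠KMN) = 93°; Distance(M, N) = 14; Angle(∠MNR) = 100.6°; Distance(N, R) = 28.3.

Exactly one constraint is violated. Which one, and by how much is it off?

Distance(N, R) = 28.3 — off by 4.90.

F = (0.00, 0.00) ✓; FE at -141.3° ✓; |FE| = 26.40 ✓; ∠FEL = 124.3° ✓; |EL| = 25.20 ✓; ∠ELK = 137.3° ✓; |LK| = 27.00 ✓; ∠(LK, KM) = 90.00° ✓; |KM| = 19.00 ✓; ∠KMN = 93.00° ✓; |MN| = 14.00 ✓; ∠MNR = 100.6° ✓; |NR| = 33.20 ✗.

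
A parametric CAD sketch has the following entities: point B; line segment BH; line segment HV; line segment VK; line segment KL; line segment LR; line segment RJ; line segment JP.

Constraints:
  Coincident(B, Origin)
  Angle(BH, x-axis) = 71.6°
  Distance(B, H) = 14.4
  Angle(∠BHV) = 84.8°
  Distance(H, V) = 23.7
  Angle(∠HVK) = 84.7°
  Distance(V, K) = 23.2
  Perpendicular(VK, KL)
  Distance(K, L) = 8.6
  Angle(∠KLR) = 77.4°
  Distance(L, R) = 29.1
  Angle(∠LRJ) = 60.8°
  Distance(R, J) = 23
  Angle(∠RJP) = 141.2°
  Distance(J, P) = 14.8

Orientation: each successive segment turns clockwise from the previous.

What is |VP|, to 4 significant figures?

30.19

∠LRJ = 60.8° gives RJ at -70.70° from the x-axis; with |RJ| = 23.0, J = (34.41, -11.89). ∠RJP = 141.2° gives JP at -109.5° from the x-axis; with |JP| = 14.8, P = (29.47, -25.84). Then |VP| = |P − V| = 30.19.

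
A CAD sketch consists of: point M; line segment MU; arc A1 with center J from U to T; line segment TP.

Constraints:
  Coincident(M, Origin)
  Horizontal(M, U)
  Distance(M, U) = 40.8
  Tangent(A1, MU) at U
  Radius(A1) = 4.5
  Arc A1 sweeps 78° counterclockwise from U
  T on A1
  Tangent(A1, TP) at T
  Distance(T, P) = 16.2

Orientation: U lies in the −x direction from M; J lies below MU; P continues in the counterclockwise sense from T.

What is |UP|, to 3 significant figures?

20.9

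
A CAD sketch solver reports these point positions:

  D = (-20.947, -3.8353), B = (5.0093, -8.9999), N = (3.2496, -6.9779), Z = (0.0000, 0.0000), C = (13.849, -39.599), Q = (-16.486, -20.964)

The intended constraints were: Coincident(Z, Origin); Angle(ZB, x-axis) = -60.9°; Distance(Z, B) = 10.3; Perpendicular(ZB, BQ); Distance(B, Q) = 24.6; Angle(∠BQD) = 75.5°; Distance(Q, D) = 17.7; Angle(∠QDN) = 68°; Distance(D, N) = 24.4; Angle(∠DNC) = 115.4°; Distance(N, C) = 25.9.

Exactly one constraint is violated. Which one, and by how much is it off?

Distance(N, C) = 25.9 — off by 8.40.

Z = (0.00, 0.00) ✓; ZB at -60.90° ✓; |ZB| = 10.30 ✓; ∠(ZB, BQ) = 90.00° ✓; |BQ| = 24.60 ✓; ∠BQD = 75.50° ✓; |QD| = 17.70 ✓; ∠QDN = 68.00° ✓; |DN| = 24.40 ✓; ∠DNC = 115.4° ✓; |NC| = 34.30 ✗.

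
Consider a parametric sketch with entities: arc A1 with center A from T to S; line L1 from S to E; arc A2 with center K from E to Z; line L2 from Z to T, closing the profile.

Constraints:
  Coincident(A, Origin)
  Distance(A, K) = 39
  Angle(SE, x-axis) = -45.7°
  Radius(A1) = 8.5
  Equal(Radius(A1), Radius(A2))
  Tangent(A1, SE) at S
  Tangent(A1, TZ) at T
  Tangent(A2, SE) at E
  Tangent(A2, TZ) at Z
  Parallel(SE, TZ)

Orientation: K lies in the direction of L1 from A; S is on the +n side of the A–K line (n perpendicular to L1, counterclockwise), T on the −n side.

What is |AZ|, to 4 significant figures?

39.92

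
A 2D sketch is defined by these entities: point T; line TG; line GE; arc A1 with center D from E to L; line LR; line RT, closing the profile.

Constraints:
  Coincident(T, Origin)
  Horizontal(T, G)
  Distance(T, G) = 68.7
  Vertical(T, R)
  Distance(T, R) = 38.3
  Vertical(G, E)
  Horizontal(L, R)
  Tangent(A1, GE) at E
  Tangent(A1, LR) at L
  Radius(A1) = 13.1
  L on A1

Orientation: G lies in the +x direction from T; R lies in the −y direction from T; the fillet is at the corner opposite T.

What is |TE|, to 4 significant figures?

73.18

The virtual corner opposite T is at (68.70, -38.30). The tangent condition forces DE to be normal to GE and since A1 is tangent to LR there, DL ⟂ LR, with radius 13.1, so the center D sits 13.1 in from both sides at D = (55.60, -25.20). That places the tangent points at E = (68.70, -25.20) on GE and L = (55.60, -38.30) on LR. Then |TE| = |E − T| = 73.18.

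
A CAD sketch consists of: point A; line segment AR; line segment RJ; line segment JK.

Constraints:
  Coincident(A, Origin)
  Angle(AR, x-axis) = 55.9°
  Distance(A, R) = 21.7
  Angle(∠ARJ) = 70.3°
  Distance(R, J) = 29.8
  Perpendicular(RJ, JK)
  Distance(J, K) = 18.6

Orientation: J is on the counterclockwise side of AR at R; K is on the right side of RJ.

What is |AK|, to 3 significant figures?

45.0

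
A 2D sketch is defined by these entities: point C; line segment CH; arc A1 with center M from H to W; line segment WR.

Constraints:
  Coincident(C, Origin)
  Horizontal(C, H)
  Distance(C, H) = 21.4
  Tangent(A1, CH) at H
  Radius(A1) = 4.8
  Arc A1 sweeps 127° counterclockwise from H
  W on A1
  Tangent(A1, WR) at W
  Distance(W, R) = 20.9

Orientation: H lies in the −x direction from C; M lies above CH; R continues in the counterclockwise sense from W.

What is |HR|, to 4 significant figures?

25.90

On A1, H sits at bearing -90° from M; a 127° counterclockwise sweep puts W at bearing 37°, so W = M + 4.8·(cos 37°, sin 37°) = (-17.57, 7.689). Tangency of A1 to WR means the radius MW is perpendicular to WR, so WR runs along (−sin 37°, cos 37°); with |WR| = 20.9, R = (-30.14, 24.38). Then |HR| = |R − H| = 25.90.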